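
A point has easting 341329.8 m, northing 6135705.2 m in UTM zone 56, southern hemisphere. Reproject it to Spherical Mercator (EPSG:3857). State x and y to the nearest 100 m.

x 16838500 m, y -4151500 m

Unproject from UTM 56S (λ₀ = 153°) → φ = -34.90869994°, λ = 151.26319962°.
Web Mercator (R = 6378137 m): x = 16838542.357 m, y = -4151480.742 m.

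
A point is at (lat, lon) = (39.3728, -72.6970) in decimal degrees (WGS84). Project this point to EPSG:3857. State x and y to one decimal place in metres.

x -8092593.0 m, y 4775213.5 m

Web Mercator is spherical with R = a = 6378137 m.
x = R·λ = 6378137 × -1.268802006 = -8092593.022 m.
y = R·ln tan(π/4 + φ/2) = 6378137 × 0.748684691 = 4775213.531 m.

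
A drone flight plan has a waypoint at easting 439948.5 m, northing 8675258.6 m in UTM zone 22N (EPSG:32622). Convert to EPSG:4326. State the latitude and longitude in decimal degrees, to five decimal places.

lat 78.13930°, lon -53.61810°

Zone 22N: λ₀ = -51°, k₀ = 0.9996, false easting 500000 m.
Meridian distance M = (N − FN)/k₀ = 8678730.1 m.
Inverse transverse Mercator on WGS84 gives φ = 78.13930009°, λ = -53.61810200°.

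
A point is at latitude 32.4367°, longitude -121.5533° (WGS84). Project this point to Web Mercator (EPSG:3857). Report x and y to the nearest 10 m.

Web Mercator is spherical with R = a = 6378137 m.
x = R·λ = 6378137 × -2.121505302 = -13531251.460 m.
y = R·ln tan(π/4 + φ/2) = 6378137 × 0.599041975 = 3820771.788 m.

x -13531250 m, y 3820770 m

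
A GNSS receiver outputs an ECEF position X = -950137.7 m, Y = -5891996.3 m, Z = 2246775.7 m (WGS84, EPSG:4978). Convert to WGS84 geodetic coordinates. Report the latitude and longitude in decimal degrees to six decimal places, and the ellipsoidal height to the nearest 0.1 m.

lat 20.756700°, lon -99.160600°, h 1549.2 m

λ = atan2(Y, X) = -99.16060044°; p = √(X²+Y²) = 5968113.8 m.
Bowring's method on WGS84 (a = 6378137 m, b = 6356752.314 m) gives φ = 20.75669992°, h = 1549.181 m.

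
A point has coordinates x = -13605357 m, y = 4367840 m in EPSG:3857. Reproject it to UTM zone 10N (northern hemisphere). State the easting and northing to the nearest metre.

E 569955 m, N 4038249 m

Web Mercator inverse (R = 6378137 m) → φ = 36.48699712°, λ = -122.21900139°.
UTM 10N forward: E = 569954.870 m, N = 4038249.275 m.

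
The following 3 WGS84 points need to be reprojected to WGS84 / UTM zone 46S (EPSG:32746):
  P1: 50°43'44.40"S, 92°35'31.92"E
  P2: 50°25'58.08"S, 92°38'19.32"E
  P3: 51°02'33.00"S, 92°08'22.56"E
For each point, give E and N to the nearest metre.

P1: E 471219 m, N 4380231 m; P2: E 474340 m, N 4413184 m; P3: E 439682 m, N 4345097 m

UTM zone 46S: λ₀ = 93°, k₀ = 0.9996.
P1 (-50.7290°, 92.5922°) → (471218.517, 4380231.338) m.
P2 (-50.4328°, 92.6387°) → (474339.912, 4413184.443) m.
P3 (-51.0425°, 92.1396°) → (439681.722, 4345096.746) m.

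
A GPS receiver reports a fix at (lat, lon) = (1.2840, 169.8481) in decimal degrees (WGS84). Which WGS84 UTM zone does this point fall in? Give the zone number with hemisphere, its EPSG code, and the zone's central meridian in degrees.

UTM zone = ⌊(λ + 180)/6⌋ + 1; 169.8481° ∈ [168°, 174°) → zone 59.
Hemisphere: N (φ ≥ 0).
Central meridian λ₀ = 6×59 − 183 = 171°.
EPSG code: 32659.

Zone 59N (EPSG:32659), central meridian 171°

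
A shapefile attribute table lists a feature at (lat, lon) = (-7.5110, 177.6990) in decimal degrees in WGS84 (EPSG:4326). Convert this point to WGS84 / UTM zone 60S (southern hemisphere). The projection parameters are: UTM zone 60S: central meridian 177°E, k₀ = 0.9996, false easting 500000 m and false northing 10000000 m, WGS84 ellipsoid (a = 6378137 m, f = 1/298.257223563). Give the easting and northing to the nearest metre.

E 577120 m, N 9169700 m

Zone 60 central meridian λ₀ = 6×60 − 183 = 177°; Δλ = +0.6990°.
Transverse Mercator on WGS84 with k₀ = 0.9996 gives E = 577120.091 m, N = 9169699.735 m.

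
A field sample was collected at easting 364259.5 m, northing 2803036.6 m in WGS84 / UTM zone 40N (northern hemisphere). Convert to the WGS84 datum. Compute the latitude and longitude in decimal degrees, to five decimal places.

lat 25.33780°, lon 55.65120°

Zone 40N: λ₀ = 57°, k₀ = 0.9996, false easting 500000 m.
Meridian distance M = (N − FN)/k₀ = 2804158.3 m.
Inverse transverse Mercator on WGS84 gives φ = 25.33780042°, λ = 55.65120031°.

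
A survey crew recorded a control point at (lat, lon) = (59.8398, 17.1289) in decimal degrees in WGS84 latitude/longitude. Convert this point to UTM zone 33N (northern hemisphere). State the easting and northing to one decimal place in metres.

Zone 33 central meridian λ₀ = 6×33 − 183 = 15°; Δλ = +2.1289°.
Transverse Mercator on WGS84 with k₀ = 0.9996 gives E = 619305.145 m, N = 6635487.045 m.

E 619305.1 m, N 6635487.0 m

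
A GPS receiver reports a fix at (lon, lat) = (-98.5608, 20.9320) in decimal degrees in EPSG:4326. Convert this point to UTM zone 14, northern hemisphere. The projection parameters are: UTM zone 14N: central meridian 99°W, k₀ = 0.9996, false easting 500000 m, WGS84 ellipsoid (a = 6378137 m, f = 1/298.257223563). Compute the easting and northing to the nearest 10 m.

E 545670 m, N 2314680 m

Zone 14 central meridian λ₀ = 6×14 − 183 = -99°; Δλ = +0.4392°.
Transverse Mercator on WGS84 with k₀ = 0.9996 gives E = 545666.512 m, N = 2314684.453 m.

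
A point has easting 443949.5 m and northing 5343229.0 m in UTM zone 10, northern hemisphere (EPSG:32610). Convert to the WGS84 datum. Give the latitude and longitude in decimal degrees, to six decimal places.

Zone 10N: λ₀ = -123°, k₀ = 0.9996, false easting 500000 m.
Meridian distance M = (N − FN)/k₀ = 5345367.1 m.
Inverse transverse Mercator on WGS84 gives φ = 48.23980000°, λ = -123.75489996°.

lat 48.239800°, lon -123.754900°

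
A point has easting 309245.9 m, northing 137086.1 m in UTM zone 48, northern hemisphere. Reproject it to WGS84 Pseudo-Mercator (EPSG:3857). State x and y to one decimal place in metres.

x 11497700.4 m, y 138013.6 m

Unproject from UTM 48N (λ₀ = 105°) → φ = 1.23970026°, λ = 103.28559977°.
Web Mercator (R = 6378137 m): x = 11497700.372 m, y = 138013.571 m.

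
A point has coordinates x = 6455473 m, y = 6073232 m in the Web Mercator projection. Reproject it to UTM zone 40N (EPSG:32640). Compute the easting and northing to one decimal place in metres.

E 574175.2 m, N 5294268.6 m

Web Mercator inverse (R = 6378137 m) → φ = 47.79750045°, λ = 57.99050062°.
UTM 40N forward: E = 574175.221 m, N = 5294268.611 m.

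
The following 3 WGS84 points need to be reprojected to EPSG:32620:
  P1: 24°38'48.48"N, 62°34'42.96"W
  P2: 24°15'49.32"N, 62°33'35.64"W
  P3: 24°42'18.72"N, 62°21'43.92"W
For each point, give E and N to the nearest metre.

UTM zone 20N: λ₀ = -63°, k₀ = 0.9996.
P1 (24.6468°, -62.5786°) → (542644.360, 2725904.738) m.
P2 (24.2637°, -62.5599°) → (544671.652, 2683492.805) m.
P3 (24.7052°, -62.3622°) → (564513.802, 2732455.687) m.

P1: E 542644 m, N 2725905 m; P2: E 544672 m, N 2683493 m; P3: E 564514 m, N 2732456 m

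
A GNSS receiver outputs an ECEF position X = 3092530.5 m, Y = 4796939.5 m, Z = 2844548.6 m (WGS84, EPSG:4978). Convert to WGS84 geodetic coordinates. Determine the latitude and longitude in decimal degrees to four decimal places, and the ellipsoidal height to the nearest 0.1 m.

lat 26.6454°, lon 57.1906°, h 3111.8 m

λ = atan2(Y, X) = 57.19060014°; p = √(X²+Y²) = 5707396.4 m.
Bowring's method on WGS84 (a = 6378137 m, b = 6356752.314 m) gives φ = 26.64540067°, h = 3111.764 m.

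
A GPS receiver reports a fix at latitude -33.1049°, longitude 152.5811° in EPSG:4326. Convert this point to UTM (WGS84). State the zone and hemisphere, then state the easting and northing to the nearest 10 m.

Zone 56S: E 460910 m, N 6337010 m

Longitude 152.5811° lies in the 6° band [150°, 156°), giving zone 56; latitude is south of the equator, so 56S.
Zone 56 central meridian λ₀ = 6×56 − 183 = 153°; Δλ = -0.4189°.
Transverse Mercator on WGS84 with k₀ = 0.9996 gives E = 460914.338 m, N = 6337005.695 m.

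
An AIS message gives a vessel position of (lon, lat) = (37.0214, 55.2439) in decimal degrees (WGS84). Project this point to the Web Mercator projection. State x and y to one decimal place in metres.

x 4121203.4 m, y 7409346.7 m

Web Mercator is spherical with R = a = 6378137 m.
x = R·λ = 6378137 × 0.646145324 = 4121203.396 m.
y = R·ln tan(π/4 + φ/2) = 6378137 × 1.161678833 = 7409346.748 m.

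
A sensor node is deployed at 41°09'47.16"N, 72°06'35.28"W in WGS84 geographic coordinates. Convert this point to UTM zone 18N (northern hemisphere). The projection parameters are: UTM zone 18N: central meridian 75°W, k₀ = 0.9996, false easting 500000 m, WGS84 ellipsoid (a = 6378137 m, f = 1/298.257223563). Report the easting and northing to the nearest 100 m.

E 742500 m, N 4560900 m

Zone 18 central meridian λ₀ = 6×18 − 183 = -75°; Δλ = +2.8902°.
Transverse Mercator on WGS84 with k₀ = 0.9996 gives E = 742483.988 m, N = 4560890.297 m.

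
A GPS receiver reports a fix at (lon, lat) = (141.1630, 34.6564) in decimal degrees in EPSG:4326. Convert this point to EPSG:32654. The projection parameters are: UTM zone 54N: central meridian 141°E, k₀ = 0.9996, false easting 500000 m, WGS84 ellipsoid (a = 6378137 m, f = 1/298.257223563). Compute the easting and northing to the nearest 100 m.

E 514900 m, N 3835000 m

Zone 54 central meridian λ₀ = 6×54 − 183 = 141°; Δλ = +0.1630°.
Transverse Mercator on WGS84 with k₀ = 0.9996 gives E = 514935.935 m, N = 3834952.291 m.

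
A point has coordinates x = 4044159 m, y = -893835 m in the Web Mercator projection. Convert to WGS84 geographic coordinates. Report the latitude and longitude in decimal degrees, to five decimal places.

R = 6378137 m. λ = x/R = 36.32929841°.
φ = 2·arctan(exp(y/R)) − 90° = 2·arctan(0.86924) − 90° = -8.00330252°.

lat -8.00330°, lon 36.32930°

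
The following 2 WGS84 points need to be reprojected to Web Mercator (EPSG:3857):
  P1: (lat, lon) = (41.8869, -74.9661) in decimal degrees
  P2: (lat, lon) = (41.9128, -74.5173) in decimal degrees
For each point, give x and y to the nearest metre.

P1: x -8345188 m, y 5144053 m; P2: x -8295228 m, y 5147926 m

Web Mercator: x = R·λ, y = R·ln tan(π/4+φ/2), R = 6378137 m.
P1 (41.8869°, -74.9661°) → (-8345188.079, 5144052.640) m.
P2 (41.9128°, -74.5173°) → (-8295227.891, 5147926.244) m.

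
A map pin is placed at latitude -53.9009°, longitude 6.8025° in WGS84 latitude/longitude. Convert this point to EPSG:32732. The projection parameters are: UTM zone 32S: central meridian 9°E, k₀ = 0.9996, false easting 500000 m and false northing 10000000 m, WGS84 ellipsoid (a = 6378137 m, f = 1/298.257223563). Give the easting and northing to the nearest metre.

Zone 32 central meridian λ₀ = 6×32 − 183 = 9°; Δλ = -2.1975°.
Transverse Mercator on WGS84 with k₀ = 0.9996 gives E = 355623.778 m, N = 4025266.607 m.

E 355624 m, N 4025267 m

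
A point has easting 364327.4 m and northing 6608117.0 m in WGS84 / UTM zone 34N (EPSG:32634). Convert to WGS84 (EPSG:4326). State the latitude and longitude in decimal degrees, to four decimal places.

lat 59.5892°, lon 18.5970°

Zone 34N: λ₀ = 21°, k₀ = 0.9996, false easting 500000 m.
Meridian distance M = (N − FN)/k₀ = 6610761.3 m.
Inverse transverse Mercator on WGS84 gives φ = 59.58920040°, λ = 18.59699951°.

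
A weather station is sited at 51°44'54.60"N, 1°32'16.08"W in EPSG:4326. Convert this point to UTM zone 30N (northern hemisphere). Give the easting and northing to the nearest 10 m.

Zone 30 central meridian λ₀ = 6×30 − 183 = -3°; Δλ = +1.4622°.
Transverse Mercator on WGS84 with k₀ = 0.9996 gives E = 600939.834 m, N = 5734077.835 m.

E 600940 m, N 5734080 m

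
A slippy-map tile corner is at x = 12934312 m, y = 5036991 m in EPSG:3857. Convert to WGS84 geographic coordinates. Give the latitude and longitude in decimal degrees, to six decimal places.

R = 6378137 m. λ = x/R = 116.19090159°.
φ = 2·arctan(exp(y/R)) − 90° = 2·arctan(2.20280) − 90° = 41.16690249°.

lat 41.166902°, lon 116.190902°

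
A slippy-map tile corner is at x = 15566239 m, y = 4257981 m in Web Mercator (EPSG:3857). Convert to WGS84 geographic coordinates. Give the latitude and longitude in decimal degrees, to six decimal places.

lat 35.689502°, lon 139.833904°

R = 6378137 m. λ = x/R = 139.83390410°.
φ = 2·arctan(exp(y/R)) − 90° = 2·arctan(1.94953) − 90° = 35.68950195°.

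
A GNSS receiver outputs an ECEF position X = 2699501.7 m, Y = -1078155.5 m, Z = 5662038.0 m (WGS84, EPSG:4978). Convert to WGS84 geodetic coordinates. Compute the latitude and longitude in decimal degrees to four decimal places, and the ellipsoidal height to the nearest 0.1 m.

λ = atan2(Y, X) = -21.77130122°; p = √(X²+Y²) = 2906841.7 m.
Bowring's method on WGS84 (a = 6378137 m, b = 6356752.314 m) gives φ = 62.98040003°, h = 3425.954 m.

lat 62.9804°, lon -21.7713°, h 3426.0 m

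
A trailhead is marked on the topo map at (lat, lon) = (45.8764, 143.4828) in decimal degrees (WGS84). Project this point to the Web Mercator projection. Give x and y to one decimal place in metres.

x 15972432.2 m, y 5760564.3 m

Web Mercator is spherical with R = a = 6378137 m.
x = R·λ = 6378137 × 2.504247280 = 15972432.234 m.
y = R·ln tan(π/4 + φ/2) = 6378137 × 0.903173499 = 5760564.309 m.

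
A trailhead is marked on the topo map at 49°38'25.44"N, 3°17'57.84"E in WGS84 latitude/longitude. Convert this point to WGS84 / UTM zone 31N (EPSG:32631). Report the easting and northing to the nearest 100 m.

Zone 31 central meridian λ₀ = 6×31 − 183 = 3°; Δλ = +0.2994°.
Transverse Mercator on WGS84 with k₀ = 0.9996 gives E = 521616.726 m, N = 5498693.014 m.

E 521600 m, N 5498700 m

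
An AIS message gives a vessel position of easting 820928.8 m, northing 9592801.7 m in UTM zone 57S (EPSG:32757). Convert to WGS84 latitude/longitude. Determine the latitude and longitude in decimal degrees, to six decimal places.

Zone 57S: λ₀ = 159°, k₀ = 0.9996, false easting 500000 m, false northing 10000000 m.
Meridian distance M = (N − FN)/k₀ = -407361.2 m.
Inverse transverse Mercator on WGS84 gives φ = -3.67929981°, λ = 161.88880027°.

lat -3.679300°, lon 161.888800°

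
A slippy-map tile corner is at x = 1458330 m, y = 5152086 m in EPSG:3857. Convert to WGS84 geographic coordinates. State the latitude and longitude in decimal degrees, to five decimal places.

lat 41.94060°, lon 13.10040°

R = 6378137 m. λ = x/R = 13.10040128°.
φ = 2·arctan(exp(y/R)) − 90° = 2·arctan(2.24291) − 90° = 41.94060160°.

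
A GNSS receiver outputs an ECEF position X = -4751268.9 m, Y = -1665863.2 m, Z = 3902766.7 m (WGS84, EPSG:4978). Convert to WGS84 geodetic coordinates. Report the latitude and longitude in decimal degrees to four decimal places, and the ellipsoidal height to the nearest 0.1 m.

λ = atan2(Y, X) = -160.67859998°; p = √(X²+Y²) = 5034844.2 m.
Bowring's method on WGS84 (a = 6378137 m, b = 6356752.314 m) gives φ = 37.96759947°, h = 255.695 m.

lat 37.9676°, lon -160.6786°, h 255.7 m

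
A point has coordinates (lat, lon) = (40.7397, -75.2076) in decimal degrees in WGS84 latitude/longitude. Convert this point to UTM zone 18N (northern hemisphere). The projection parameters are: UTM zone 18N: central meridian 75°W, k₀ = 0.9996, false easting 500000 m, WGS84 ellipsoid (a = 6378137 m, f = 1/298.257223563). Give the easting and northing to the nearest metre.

Zone 18 central meridian λ₀ = 6×18 − 183 = -75°; Δλ = -0.2076°.
Transverse Mercator on WGS84 with k₀ = 0.9996 gives E = 482472.010 m, N = 4509882.671 m.

E 482472 m, N 4509883 m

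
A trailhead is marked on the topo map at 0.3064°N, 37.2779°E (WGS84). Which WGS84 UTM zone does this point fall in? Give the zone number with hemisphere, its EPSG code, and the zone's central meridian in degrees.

UTM zone = ⌊(λ + 180)/6⌋ + 1; 37.2779° ∈ [36°, 42°) → zone 37.
Hemisphere: N (φ ≥ 0).
Central meridian λ₀ = 6×37 − 183 = 39°.
EPSG code: 32637.

Zone 37N (EPSG:32637), central meridian 39°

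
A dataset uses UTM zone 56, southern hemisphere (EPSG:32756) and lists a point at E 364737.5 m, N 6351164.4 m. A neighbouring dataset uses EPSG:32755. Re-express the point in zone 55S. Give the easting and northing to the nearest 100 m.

E 925600 m, N 6342900 m

UTM 56S → geographic: φ = -32.96950010°, λ = 151.55259991°.
UTM 55S (λ₀ = 147°) forward: E = 925615.019 m, N = 6342880.606 m.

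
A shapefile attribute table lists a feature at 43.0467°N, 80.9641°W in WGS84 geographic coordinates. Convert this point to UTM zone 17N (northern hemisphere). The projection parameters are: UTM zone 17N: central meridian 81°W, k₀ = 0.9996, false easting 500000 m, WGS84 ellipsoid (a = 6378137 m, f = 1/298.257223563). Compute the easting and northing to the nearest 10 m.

Zone 17 central meridian λ₀ = 6×17 − 183 = -81°; Δλ = +0.0359°.
Transverse Mercator on WGS84 with k₀ = 0.9996 gives E = 502923.933 m, N = 4766001.398 m.

E 502920 m, N 4766000 m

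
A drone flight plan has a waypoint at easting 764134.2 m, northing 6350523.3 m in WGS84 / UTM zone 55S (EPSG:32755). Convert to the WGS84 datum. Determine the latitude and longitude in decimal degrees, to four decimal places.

lat -32.9517°, lon 149.8255°

Zone 55S: λ₀ = 147°, k₀ = 0.9996, false easting 500000 m, false northing 10000000 m.
Meridian distance M = (N − FN)/k₀ = -3650937.1 m.
Inverse transverse Mercator on WGS84 gives φ = -32.95170014°, λ = 149.82549998°.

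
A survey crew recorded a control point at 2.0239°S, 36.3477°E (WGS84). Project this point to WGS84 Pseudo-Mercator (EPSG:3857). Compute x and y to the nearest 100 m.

Web Mercator is spherical with R = a = 6378137 m.
x = R·λ = 6378137 × 0.634387041 = 4046207.456 m.
y = R·ln tan(π/4 + φ/2) = 6378137 × -0.035331067 = -225346.386 m.

x 4046200 m, y -225300 m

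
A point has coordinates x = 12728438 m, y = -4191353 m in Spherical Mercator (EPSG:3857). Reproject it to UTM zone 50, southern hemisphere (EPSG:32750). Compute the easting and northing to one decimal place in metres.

E 257975.9 m, N 6101328.1 m

Web Mercator inverse (R = 6378137 m) → φ = -35.20190360°, λ = 114.34150398°.
UTM 50S forward: E = 257975.870 m, N = 6101328.089 m.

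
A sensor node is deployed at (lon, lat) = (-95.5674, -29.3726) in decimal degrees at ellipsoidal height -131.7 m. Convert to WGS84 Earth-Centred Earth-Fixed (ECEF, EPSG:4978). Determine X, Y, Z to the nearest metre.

X -539663 m, Y -5536344 m, Z -3109892 m

WGS84: a = 6378137 m, e² = 0.006694380; N(φ) = a/√(1−e²sin²φ) = 6383279.263 m.
X = (N+h)·cosφ·cosλ = -539663.128 m; Y = (N+h)·cosφ·sinλ = -5536344.151 m; Z = (N(1−e²)+h)·sinφ = -3109891.776 m.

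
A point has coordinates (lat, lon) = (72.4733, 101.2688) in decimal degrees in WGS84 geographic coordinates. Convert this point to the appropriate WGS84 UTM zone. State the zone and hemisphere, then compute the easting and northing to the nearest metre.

Zone 47N: E 576245 m, N 8043166 m

Longitude 101.2688° lies in the 6° band [96°, 102°), giving zone 47; latitude is north of the equator, so 47N.
Zone 47 central meridian λ₀ = 6×47 − 183 = 99°; Δλ = +2.2688°.
Transverse Mercator on WGS84 with k₀ = 0.9996 gives E = 576244.721 m, N = 8043166.145 m.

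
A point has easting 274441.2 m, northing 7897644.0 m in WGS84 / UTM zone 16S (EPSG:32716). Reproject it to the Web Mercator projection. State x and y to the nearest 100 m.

Unproject from UTM 16S (λ₀ = -87°) → φ = -19.00139968°, λ = -89.14270028°.
Web Mercator (R = 6378137 m): x = -9923320.003 m, y = -2155100.706 m.

x -9923300 m, y -2155100 m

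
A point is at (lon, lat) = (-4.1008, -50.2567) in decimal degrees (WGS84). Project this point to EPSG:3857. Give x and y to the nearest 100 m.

Web Mercator is spherical with R = a = 6378137 m.
x = R·λ = 6378137 × -0.071572462 = -456498.968 m.
y = R·ln tan(π/4 + φ/2) = 6378137 × -1.017671934 = -6490851.016 m.

x -456500 m, y -6490900 m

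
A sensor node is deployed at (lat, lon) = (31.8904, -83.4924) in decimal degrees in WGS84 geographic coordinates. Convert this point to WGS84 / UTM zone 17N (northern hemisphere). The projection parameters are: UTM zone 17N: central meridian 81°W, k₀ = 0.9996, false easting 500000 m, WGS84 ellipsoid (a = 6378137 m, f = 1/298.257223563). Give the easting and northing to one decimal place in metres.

E 264266.8 m, N 3530997.2 m

Zone 17 central meridian λ₀ = 6×17 − 183 = -81°; Δλ = -2.4924°.
Transverse Mercator on WGS84 with k₀ = 0.9996 gives E = 264266.794 m, N = 3530997.234 m.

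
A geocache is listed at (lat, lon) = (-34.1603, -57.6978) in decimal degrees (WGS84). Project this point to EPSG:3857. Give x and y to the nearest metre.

x -6422890 m, y -4050347 m

Web Mercator is spherical with R = a = 6378137 m.
x = R·λ = 6378137 × -1.007016581 = -6422889.716 m.
y = R·ln tan(π/4 + φ/2) = 6378137 × -0.635036024 = -4050346.763 m.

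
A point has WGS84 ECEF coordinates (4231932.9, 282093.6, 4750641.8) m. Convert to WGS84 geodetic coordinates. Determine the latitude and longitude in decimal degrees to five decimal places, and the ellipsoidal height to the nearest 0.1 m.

lat 48.43290°, lon 3.81360°, h 2260.9 m

λ = atan2(Y, X) = 3.81359956°; p = √(X²+Y²) = 4241324.4 m.
Bowring's method on WGS84 (a = 6378137 m, b = 6356752.314 m) gives φ = 48.43290032°, h = 2260.884 m.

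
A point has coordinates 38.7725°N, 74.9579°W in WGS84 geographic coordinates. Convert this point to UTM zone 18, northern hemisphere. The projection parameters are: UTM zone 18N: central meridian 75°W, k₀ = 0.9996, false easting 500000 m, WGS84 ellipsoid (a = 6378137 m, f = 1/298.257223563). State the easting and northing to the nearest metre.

Zone 18 central meridian λ₀ = 6×18 − 183 = -75°; Δλ = +0.0421°.
Transverse Mercator on WGS84 with k₀ = 0.9996 gives E = 503657.158 m, N = 4291531.998 m.

E 503657 m, N 4291532 m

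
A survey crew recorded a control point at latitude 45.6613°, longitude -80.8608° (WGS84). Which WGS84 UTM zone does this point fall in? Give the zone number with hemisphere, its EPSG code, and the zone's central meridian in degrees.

UTM zone = ⌊(λ + 180)/6⌋ + 1; -80.8608° ∈ [-84°, -78°) → zone 17.
Hemisphere: N (φ ≥ 0).
Central meridian λ₀ = 6×17 − 183 = -81°.
EPSG code: 32617.

Zone 17N (EPSG:32617), central meridian -81°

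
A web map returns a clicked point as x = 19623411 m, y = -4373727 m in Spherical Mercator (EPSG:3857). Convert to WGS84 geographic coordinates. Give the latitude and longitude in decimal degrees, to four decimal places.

lat -36.5295°, lon 176.2801°

R = 6378137 m. λ = x/R = 176.28010028°.
φ = 2·arctan(exp(y/R)) − 90° = 2·arctan(0.50372) − 90° = -36.52950361°.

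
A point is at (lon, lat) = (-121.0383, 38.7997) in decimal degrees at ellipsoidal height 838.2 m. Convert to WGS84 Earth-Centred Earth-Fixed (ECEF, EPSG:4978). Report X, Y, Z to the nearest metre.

X -2566682 m, Y -4265216 m, Z 3975537 m

WGS84: a = 6378137 m, e² = 0.006694380; N(φ) = a/√(1−e²sin²φ) = 6386535.694 m.
X = (N+h)·cosφ·cosλ = -2566682.362 m; Y = (N+h)·cosφ·sinλ = -4265215.986 m; Z = (N(1−e²)+h)·sinφ = 3975537.182 m.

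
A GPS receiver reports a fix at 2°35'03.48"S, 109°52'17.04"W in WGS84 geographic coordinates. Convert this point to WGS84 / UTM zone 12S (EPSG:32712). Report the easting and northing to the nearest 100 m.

E 625500 m, N 9714300 m

Zone 12 central meridian λ₀ = 6×12 − 183 = -111°; Δλ = +1.1286°.
Transverse Mercator on WGS84 with k₀ = 0.9996 gives E = 625466.188 m, N = 9714299.535 m.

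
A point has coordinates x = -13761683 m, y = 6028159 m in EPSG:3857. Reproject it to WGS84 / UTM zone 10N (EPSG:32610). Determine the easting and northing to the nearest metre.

Web Mercator inverse (R = 6378137 m) → φ = 47.52479713°, λ = -123.62330174°.
UTM 10N forward: E = 453079.196 m, N = 5263673.841 m.

E 453079 m, N 5263674 m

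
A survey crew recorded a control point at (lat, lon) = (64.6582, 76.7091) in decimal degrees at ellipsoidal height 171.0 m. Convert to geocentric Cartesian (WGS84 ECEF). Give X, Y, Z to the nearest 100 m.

X 629300 m, Y 2664200 m, Z 5741700 m

WGS84: a = 6378137 m, e² = 0.006694380; N(φ) = a/√(1−e²sin²φ) = 6395646.594 m.
X = (N+h)·cosφ·cosλ = 629342.787 m; Y = (N+h)·cosφ·sinλ = 2664197.309 m; Z = (N(1−e²)+h)·sinφ = 5741656.630 m.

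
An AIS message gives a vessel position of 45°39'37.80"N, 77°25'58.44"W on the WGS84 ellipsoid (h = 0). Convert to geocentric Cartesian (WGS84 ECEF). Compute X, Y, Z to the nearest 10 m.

X 971590 m, Y -4358400 m, Z 4538950 m

WGS84: a = 6378137 m, e² = 0.006694380; N(φ) = a/√(1−e²sin²φ) = 6389085.631 m.
X = (N+h)·cosφ·cosλ = 971591.368 m; Y = (N+h)·cosφ·sinλ = -4358404.048 m; Z = (N(1−e²)+h)·sinφ = 4538954.518 m.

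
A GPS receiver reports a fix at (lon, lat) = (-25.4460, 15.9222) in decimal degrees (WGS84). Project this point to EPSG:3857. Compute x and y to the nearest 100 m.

Web Mercator is spherical with R = a = 6378137 m.
x = R·λ = 6378137 × -0.444116481 = -2832635.763 m.
y = R·ln tan(π/4 + φ/2) = 6378137 × 0.281542219 = 1795714.841 m.

x -2832600 m, y 1795700 m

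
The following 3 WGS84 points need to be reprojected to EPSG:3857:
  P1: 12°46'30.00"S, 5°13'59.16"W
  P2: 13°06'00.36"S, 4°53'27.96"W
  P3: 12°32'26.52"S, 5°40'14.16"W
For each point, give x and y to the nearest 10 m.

P1: x -582550 m, y -1434040 m; P2: x -544470 m, y -1471170 m; P3: x -631250 m, y -1407310 m

Web Mercator: x = R·λ, y = R·ln tan(π/4+φ/2), R = 6378137 m.
P1 (-12.7750°, -5.2331°) → (-582546.027, -1434038.130) m.
P2 (-13.1001°, -4.8911°) → (-544474.761, -1471170.775) m.
P3 (-12.5407°, -5.6706°) → (-631248.304, -1407306.262) m.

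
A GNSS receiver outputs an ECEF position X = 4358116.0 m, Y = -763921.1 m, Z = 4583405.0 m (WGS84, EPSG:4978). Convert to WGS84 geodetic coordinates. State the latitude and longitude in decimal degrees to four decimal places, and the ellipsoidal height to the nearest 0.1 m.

λ = atan2(Y, X) = -9.94220025°; p = √(X²+Y²) = 4424562.2 m.
Bowring's method on WGS84 (a = 6378137 m, b = 6356752.314 m) gives φ = 46.20239957°, h = 3544.086 m.

lat 46.2024°, lon -9.9422°, h 3544.1 m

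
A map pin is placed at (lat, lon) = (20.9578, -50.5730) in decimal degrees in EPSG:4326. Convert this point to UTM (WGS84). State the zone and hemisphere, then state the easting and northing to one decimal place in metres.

Longitude -50.5730° lies in the 6° band [-54°, -48°), giving zone 22; latitude is north of the equator, so 22N.
Zone 22 central meridian λ₀ = 6×22 − 183 = -51°; Δλ = +0.4270°.
Transverse Mercator on WGS84 with k₀ = 0.9996 gives E = 544390.373 m, N = 2317536.425 m.

Zone 22N: E 544390.4 m, N 2317536.4 m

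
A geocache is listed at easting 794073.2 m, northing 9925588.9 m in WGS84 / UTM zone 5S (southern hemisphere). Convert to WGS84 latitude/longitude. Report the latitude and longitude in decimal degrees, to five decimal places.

lat -0.67250°, lon -150.35800°

Zone 5S: λ₀ = -153°, k₀ = 0.9996, false easting 500000 m, false northing 10000000 m.
Meridian distance M = (N − FN)/k₀ = -74440.9 m.
Inverse transverse Mercator on WGS84 gives φ = -0.67249989°, λ = -150.35800039°.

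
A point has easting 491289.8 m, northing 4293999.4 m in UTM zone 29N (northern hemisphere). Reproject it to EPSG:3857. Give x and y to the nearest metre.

x -1013041 m, y 4692307 m

Unproject from UTM 29N (λ₀ = -9°) → φ = 38.79470000°, λ = -9.10030004°.
Web Mercator (R = 6378137 m): x = -1013040.767 m, y = 4692306.628 m.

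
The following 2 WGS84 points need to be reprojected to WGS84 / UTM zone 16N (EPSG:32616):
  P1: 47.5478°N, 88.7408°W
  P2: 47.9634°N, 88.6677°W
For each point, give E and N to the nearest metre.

P1: E 369015 m, N 5267510 m; P2: E 375511 m, N 5313578 m

UTM zone 16N: λ₀ = -87°, k₀ = 0.9996.
P1 (47.5478°, -88.7408°) → (369015.190, 5267510.460) m.
P2 (47.9634°, -88.6677°) → (375510.906, 5313578.093) m.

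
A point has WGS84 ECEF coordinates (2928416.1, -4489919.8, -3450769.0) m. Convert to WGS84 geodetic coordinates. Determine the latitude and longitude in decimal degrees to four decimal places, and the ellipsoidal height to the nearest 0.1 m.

lat -32.9463°, lon -56.8868°, h 3321.9 m

λ = atan2(Y, X) = -56.88680002°; p = √(X²+Y²) = 5360503.8 m.
Bowring's method on WGS84 (a = 6378137 m, b = 6356752.314 m) gives φ = -32.94629981°, h = 3321.920 m.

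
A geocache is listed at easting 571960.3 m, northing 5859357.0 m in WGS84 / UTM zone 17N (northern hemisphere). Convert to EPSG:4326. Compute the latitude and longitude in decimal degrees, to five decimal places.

Zone 17N: λ₀ = -81°, k₀ = 0.9996, false easting 500000 m.
Meridian distance M = (N − FN)/k₀ = 5861701.7 m.
Inverse transverse Mercator on WGS84 gives φ = 52.87910012°, λ = -79.93069976°.

lat 52.87910°, lon -79.93070°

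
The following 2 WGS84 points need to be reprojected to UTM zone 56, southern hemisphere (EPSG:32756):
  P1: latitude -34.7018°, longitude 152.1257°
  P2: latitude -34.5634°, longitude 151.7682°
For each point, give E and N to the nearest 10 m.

P1: E 419930 m, N 6159680 m; P2: E 387000 m, N 6174680 m

UTM zone 56S: λ₀ = 153°, k₀ = 0.9996.
P1 (-34.7018°, 152.1257°) → (419929.223, 6159677.555) m.
P2 (-34.5634°, 151.7682°) → (386999.312, 6174683.291) m.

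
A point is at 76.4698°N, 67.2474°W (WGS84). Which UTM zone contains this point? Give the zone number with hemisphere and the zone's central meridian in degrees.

UTM zone = ⌊(λ + 180)/6⌋ + 1; -67.2474° ∈ [-72°, -66°) → zone 19.
Hemisphere: N (φ ≥ 0).
Central meridian λ₀ = 6×19 − 183 = -69°.

Zone 19N, central meridian -69°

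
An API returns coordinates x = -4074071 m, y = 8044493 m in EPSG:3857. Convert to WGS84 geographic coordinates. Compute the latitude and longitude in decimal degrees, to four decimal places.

lat 58.3655°, lon -36.5980°

R = 6378137 m. λ = x/R = -36.59800248°.
φ = 2·arctan(exp(y/R)) − 90° = 2·arctan(3.52987) − 90° = 58.36550092°.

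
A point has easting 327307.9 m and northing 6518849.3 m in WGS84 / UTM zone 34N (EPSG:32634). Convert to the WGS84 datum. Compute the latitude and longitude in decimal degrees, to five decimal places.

Zone 34N: λ₀ = 21°, k₀ = 0.9996, false easting 500000 m.
Meridian distance M = (N − FN)/k₀ = 6521457.9 m.
Inverse transverse Mercator on WGS84 gives φ = 58.77499993°, λ = 18.01300002°.

lat 58.77500°, lon 18.01300°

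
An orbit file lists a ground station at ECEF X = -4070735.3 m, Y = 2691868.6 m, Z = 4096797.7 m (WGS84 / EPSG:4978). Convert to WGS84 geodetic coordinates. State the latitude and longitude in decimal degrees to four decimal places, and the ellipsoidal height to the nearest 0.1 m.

λ = atan2(Y, X) = 146.52439995°; p = √(X²+Y²) = 4880270.7 m.
Bowring's method on WGS84 (a = 6378137 m, b = 6356752.314 m) gives φ = 40.20169991°, h = 2604.448 m.

lat 40.2017°, lon 146.5244°, h 2604.4 m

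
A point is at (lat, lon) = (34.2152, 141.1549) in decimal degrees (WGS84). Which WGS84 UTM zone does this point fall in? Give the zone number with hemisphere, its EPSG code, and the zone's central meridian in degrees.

Zone 54N (EPSG:32654), central meridian 141°

UTM zone = ⌊(λ + 180)/6⌋ + 1; 141.1549° ∈ [138°, 144°) → zone 54.
Hemisphere: N (φ ≥ 0).
Central meridian λ₀ = 6×54 − 183 = 141°.
EPSG code: 32654.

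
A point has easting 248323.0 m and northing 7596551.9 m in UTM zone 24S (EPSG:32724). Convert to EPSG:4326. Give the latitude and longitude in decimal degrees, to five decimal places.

lat -21.71670°, lon -41.43290°

Zone 24S: λ₀ = -39°, k₀ = 0.9996, false easting 500000 m, false northing 10000000 m.
Meridian distance M = (N − FN)/k₀ = -2404409.9 m.
Inverse transverse Mercator on WGS84 gives φ = -21.71669982°, λ = -41.43289983°.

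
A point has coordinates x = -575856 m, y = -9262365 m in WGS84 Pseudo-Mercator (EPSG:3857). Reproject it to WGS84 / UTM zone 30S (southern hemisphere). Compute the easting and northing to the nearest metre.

E 392416 m, N 2939746 m

Web Mercator inverse (R = 6378137 m) → φ = -63.65369992°, λ = -5.17300246°.
UTM 30S forward: E = 392415.929 m, N = 2939745.564 m.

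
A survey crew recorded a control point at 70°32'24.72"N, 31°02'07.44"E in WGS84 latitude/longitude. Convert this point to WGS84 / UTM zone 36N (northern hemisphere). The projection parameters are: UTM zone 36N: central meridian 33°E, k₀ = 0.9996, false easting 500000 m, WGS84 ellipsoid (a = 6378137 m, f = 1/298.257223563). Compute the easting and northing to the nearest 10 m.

Zone 36 central meridian λ₀ = 6×36 − 183 = 33°; Δλ = -1.9646°.
Transverse Mercator on WGS84 with k₀ = 0.9996 gives E = 426964.267 m, N = 7827297.430 m.

E 426960 m, N 7827300 m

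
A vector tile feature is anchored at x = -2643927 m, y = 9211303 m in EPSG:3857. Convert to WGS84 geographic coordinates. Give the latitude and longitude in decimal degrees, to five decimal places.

lat 63.44940°, lon -23.75080°

R = 6378137 m. λ = x/R = -23.75080034°.
φ = 2·arctan(exp(y/R)) − 90° = 2·arctan(4.23846) − 90° = 63.44940039°.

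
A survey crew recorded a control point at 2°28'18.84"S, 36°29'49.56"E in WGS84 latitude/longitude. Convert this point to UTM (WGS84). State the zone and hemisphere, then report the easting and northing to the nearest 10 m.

Longitude 36.4971° lies in the 6° band [36°, 42°), giving zone 37; latitude is south of the equator, so 37S.
Zone 37 central meridian λ₀ = 6×37 − 183 = 39°; Δλ = -2.5029°.
Transverse Mercator on WGS84 with k₀ = 0.9996 gives E = 221658.513 m, N = 9726516.745 m.

Zone 37S: E 221660 m, N 9726520 m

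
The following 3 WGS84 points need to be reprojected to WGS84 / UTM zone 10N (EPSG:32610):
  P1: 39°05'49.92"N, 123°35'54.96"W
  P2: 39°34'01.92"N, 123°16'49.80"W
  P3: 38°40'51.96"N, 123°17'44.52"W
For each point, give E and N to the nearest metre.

UTM zone 10N: λ₀ = -123°, k₀ = 0.9996.
P1 (39.0972°, -123.5986°) → (448236.975, 4327733.589) m.
P2 (39.5672°, -123.2805°) → (475906.109, 4379760.017) m.
P3 (38.6811°, -123.2957°) → (474280.254, 4281430.356) m.

P1: E 448237 m, N 4327734 m; P2: E 475906 m, N 4379760 m; P3: E 474280 m, N 4281430 m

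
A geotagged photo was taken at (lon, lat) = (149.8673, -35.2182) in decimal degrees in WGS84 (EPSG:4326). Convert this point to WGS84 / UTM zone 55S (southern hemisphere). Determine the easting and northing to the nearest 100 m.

E 761000 m, N 6099000 m

Zone 55 central meridian λ₀ = 6×55 − 183 = 147°; Δλ = +2.8673°.
Transverse Mercator on WGS84 with k₀ = 0.9996 gives E = 760986.179 m, N = 6098991.083 m.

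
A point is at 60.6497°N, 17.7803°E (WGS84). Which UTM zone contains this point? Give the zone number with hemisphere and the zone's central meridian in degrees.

Zone 33N, central meridian 15°

UTM zone = ⌊(λ + 180)/6⌋ + 1; 17.7803° ∈ [12°, 18°) → zone 33.
Hemisphere: N (φ ≥ 0).
Central meridian λ₀ = 6×33 − 183 = 15°.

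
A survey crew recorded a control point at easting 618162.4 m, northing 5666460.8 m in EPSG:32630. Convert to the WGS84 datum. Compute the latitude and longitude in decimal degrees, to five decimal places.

Zone 30N: λ₀ = -3°, k₀ = 0.9996, false easting 500000 m.
Meridian distance M = (N − FN)/k₀ = 5668728.3 m.
Inverse transverse Mercator on WGS84 gives φ = 51.13740027°, λ = -1.31100066°.

lat 51.13740°, lon -1.31100°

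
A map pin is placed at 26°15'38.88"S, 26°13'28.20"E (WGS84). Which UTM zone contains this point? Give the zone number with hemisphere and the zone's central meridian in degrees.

UTM zone = ⌊(λ + 180)/6⌋ + 1; 26.2245° ∈ [24°, 30°) → zone 35.
Hemisphere: S (φ < 0).
Central meridian λ₀ = 6×35 − 183 = 27°.

Zone 35S, central meridian 27°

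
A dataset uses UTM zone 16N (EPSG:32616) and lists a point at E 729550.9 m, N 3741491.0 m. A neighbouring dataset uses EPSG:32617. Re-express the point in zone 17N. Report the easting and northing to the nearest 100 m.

UTM 16N → geographic: φ = 33.78870043°, λ = -84.52069967°.
UTM 17N (λ₀ = -81°) forward: E = 173989.362 m, N = 3744302.513 m.

E 174000 m, N 3744300 m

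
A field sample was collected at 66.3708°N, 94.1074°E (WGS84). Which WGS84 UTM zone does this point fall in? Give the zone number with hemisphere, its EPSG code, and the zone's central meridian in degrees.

Zone 46N (EPSG:32646), central meridian 93°

UTM zone = ⌊(λ + 180)/6⌋ + 1; 94.1074° ∈ [90°, 96°) → zone 46.
Hemisphere: N (φ ≥ 0).
Central meridian λ₀ = 6×46 − 183 = 93°.
EPSG code: 32646.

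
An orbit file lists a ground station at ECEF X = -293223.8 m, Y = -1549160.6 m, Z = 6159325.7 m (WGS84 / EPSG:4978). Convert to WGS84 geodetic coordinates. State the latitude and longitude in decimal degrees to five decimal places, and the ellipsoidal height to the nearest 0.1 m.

λ = atan2(Y, X) = -100.71809915°; p = √(X²+Y²) = 1576667.0 m.
Bowring's method on WGS84 (a = 6378137 m, b = 6356752.314 m) gives φ = 75.73390030°, h = -139.218 m.

lat 75.73390°, lon -100.71810°, h -139.2 m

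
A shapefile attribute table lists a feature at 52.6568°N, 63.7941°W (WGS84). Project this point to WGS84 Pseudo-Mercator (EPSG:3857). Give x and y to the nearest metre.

Web Mercator is spherical with R = a = 6378137 m.
x = R·λ = 6378137 × -1.113417088 = -7101526.728 m.
y = R·ln tan(π/4 + φ/2) = 6378137 × 1.084919596 = 6919765.815 m.

x -7101527 m, y 6919766 m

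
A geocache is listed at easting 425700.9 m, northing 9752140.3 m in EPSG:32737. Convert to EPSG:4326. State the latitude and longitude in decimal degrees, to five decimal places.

lat -2.24230°, lon 38.33180°

Zone 37S: λ₀ = 39°, k₀ = 0.9996, false easting 500000 m, false northing 10000000 m.
Meridian distance M = (N − FN)/k₀ = -247958.9 m.
Inverse transverse Mercator on WGS84 gives φ = -2.24229960°, λ = 38.33179972°.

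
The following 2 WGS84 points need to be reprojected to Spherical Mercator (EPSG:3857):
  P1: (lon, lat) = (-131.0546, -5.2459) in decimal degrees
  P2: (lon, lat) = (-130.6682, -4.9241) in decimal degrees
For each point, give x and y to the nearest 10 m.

Web Mercator: x = R·λ, y = R·ln tan(π/4+φ/2), R = 6378137 m.
P1 (-5.2459°, -131.0546°) → (-14588931.338, -584788.527) m.
P2 (-4.9241°, -130.6682°) → (-14545917.487, -548824.323) m.

P1: x -14588930 m, y -584790 m; P2: x -14545920 m, y -548820 m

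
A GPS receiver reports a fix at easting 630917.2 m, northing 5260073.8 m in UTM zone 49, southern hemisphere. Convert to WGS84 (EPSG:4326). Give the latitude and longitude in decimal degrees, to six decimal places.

Zone 49S: λ₀ = 111°, k₀ = 0.9996, false easting 500000 m, false northing 10000000 m.
Meridian distance M = (N − FN)/k₀ = -4741822.9 m.
Inverse transverse Mercator on WGS84 gives φ = -42.80069998°, λ = 112.60100025°.

lat -42.800700°, lon 112.601000°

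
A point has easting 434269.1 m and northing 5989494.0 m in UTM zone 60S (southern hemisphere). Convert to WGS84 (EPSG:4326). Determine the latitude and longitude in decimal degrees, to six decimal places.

lat -36.237200°, lon 176.268500°

Zone 60S: λ₀ = 177°, k₀ = 0.9996, false easting 500000 m, false northing 10000000 m.
Meridian distance M = (N − FN)/k₀ = -4012110.8 m.
Inverse transverse Mercator on WGS84 gives φ = -36.23720031°, λ = 176.26850002°.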